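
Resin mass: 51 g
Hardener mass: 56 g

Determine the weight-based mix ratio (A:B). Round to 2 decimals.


Ratio = 51 / 56 = 0.91

0.91


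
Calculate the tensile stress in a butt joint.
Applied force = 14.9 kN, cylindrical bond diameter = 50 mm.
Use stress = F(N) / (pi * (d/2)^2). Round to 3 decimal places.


A = pi * 25.0^2 = 1963.4954 mm^2
sigma = 14900.0 / 1963.4954 = 7.589 MPa

7.589


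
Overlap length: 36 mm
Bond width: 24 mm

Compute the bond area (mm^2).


Bond area = 36 * 24 = 864 mm^2

864


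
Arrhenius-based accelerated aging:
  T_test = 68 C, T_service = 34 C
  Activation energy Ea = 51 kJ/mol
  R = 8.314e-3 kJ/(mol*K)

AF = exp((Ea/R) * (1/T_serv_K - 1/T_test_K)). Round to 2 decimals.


T_test_K = 341.15, T_serv_K = 307.15
AF = exp((51/8.314e-3) * (1/307.15 - 1/341.15))
= 7.32

7.32


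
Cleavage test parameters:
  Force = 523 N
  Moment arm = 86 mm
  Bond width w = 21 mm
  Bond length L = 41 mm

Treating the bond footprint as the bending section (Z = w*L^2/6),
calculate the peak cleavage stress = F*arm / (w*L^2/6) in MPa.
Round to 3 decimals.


M = 523 * 86 = 44978 N*mm
Z = 21 * 41^2 / 6 = 35301 / 6 mm^3
sigma = M / Z = 6 * 44978 / 35301 = 269868 / 35301
= 7.645 MPa

7.645


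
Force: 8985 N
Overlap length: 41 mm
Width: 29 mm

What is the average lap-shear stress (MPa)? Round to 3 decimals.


Average shear stress = F / (overlap * width)
= 8985 / (41 * 29)
= 7.557 MPa

7.557


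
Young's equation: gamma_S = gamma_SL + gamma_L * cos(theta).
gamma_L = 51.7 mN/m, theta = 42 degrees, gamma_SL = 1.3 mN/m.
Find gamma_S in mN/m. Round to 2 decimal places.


cos(42 deg) = 0.743145
gamma_S = 1.3 + 51.7 * 0.743145
= 39.72 mN/m

39.72


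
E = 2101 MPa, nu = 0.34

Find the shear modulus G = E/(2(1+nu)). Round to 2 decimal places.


G = 2101 / (2 * 1.34)
= 783.96 MPa

783.96


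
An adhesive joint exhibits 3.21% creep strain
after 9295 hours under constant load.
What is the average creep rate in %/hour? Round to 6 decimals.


Creep rate = strain / time
= 3.21 / 9295
= 0.000345 %/h

0.000345


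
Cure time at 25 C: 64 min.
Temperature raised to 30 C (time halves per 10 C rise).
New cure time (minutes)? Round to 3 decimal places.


Acceleration factor = 2^(5/10) = 1.4142
New time = 64 / 1.4142 = 45.255 min

45.255


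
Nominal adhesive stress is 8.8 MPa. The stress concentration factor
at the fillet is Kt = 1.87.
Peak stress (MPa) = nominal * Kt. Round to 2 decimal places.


Peak = 8.8 * 1.87 = 16.46 MPa

16.46


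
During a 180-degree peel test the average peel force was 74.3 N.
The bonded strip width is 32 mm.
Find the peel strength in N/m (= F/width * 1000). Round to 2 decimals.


Peel strength = F/width * 1000
= 74.3 / 32 * 1000
= 2321.88 N/m

2321.88


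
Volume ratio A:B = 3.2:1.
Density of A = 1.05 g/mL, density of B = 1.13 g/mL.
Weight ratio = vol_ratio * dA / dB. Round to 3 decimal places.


Wt ratio = 3.2 * 1.05 / 1.13
= 2.973

2.973


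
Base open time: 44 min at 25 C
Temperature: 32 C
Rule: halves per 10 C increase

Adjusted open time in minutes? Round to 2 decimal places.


Acceleration = 2^((32-25)/10) = 1.6245
Open time = 44 / 1.6245 = 27.09 min

27.09


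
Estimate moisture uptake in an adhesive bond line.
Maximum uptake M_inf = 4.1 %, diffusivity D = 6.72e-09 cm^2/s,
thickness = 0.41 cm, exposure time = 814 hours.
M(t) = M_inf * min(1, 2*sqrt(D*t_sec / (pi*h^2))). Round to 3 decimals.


Convert time: 814 h = 2930400 s
ratio = min(1, 2*sqrt(6.72e-09*2930400/(pi*0.41^2)))
= 0.386206
M(t) = 4.1 * 0.386206 = 1.583%

1.583


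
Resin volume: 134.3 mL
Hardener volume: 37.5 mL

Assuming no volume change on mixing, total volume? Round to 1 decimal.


V_total = 134.3 + 37.5 = 171.8 mL

171.8


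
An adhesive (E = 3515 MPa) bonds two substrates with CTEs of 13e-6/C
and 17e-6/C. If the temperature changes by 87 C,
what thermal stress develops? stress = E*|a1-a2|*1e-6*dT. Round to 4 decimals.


Stress = 3515 * |13 - 17| * 1e-6 * 87
= 1.2232 MPa

1.2232


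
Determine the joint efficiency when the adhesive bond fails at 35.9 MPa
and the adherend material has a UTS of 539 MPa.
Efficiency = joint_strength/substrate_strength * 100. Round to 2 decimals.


Joint efficiency = 35.9 / 539 * 100
= 6.66%

6.66


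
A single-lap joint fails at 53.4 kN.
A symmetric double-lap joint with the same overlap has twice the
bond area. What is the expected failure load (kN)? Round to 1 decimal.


Double-lap load = 2 * 53.4 = 106.8 kN

106.8


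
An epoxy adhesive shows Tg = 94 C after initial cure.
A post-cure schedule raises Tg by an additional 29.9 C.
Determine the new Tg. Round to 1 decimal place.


New Tg = 94 + 29.9
= 123.9 C

123.9


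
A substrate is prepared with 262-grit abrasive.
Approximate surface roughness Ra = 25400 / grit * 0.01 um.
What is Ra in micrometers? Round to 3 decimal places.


Ra = 25400 / 262 * 0.01 = 0.969 um

0.969


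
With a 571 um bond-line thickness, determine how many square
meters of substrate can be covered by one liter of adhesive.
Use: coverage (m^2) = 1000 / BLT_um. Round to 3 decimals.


Coverage = 1000 / 571 = 1.751 m^2

1.751


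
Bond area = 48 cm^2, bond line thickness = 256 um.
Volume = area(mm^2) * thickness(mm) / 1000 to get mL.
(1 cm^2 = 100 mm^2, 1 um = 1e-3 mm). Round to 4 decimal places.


area_mm2 = 48 * 100 = 4800
blt_mm = 256 * 1e-3 = 0.256
vol_mm3 = 4800 * 0.256 = 1228.8
vol_mL = 1228.8 / 1000 = 1.2288 mL

1.2288


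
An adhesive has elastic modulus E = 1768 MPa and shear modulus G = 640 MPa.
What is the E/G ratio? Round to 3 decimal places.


E/G = 1768 / 640 = 2.763

2.763


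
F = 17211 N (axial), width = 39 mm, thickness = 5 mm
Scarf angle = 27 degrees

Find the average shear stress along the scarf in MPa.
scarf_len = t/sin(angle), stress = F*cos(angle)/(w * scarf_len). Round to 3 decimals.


scarf_len = 5/sin(27 deg) = 11.0134
cos(27 deg) = 0.891007
stress = 17211*0.891007/(39*11.0134) = 35.703 MPa

35.703


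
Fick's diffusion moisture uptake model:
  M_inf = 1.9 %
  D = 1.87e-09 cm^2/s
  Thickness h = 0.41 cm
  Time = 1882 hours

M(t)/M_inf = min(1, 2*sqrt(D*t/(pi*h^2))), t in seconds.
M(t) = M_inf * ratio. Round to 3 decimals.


t_sec = 1882 * 3600 = 6775200
ratio = 2*sqrt(1.87e-09*6775200/(pi*0.41^2))
= min(1, 0.309780)
= 0.309780
M(t) = 1.9 * 0.309780 = 0.589 %

0.589


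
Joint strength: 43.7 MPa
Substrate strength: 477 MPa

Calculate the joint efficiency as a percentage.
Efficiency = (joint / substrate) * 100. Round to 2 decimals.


Efficiency = (43.7 / 477) * 100 = 9.16%

9.16


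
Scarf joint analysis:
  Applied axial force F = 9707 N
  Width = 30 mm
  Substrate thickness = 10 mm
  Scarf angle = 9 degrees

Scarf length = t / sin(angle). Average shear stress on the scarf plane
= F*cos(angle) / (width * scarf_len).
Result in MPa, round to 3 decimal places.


Scarf length = 10 / sin(9 deg) = 63.9245 mm
cos(9 deg) = 0.987688
Shear = 9707 * 0.987688 / (30 * 63.9245)
= 4.999 MPa

4.999


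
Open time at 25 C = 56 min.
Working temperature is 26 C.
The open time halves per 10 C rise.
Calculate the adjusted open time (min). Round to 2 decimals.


factor = 2^((26 - 25) / 10) = 1.0718
ot = 56 / 1.0718 = 52.25 min

52.25


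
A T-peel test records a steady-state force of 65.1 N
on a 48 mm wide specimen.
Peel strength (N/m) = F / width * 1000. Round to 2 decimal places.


Peel strength = 65.1 / 48 * 1000
= 1356.25 N/m

1356.25


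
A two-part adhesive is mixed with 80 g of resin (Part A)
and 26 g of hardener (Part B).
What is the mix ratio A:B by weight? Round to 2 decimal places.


Mix ratio = mass_A / mass_B
= 80 / 26
= 3.08

3.08


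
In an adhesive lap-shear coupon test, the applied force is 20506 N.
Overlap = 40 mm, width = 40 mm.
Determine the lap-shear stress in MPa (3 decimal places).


stress = F / (overlap * width)
= 20506 / (40 * 40)
= 12.816 MPa

12.816


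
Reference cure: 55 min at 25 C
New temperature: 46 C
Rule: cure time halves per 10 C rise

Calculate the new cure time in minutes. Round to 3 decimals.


factor = 2^((46-25)/10) = 4.2871
t_new = 55 / 4.2871 = 12.829 min

12.829


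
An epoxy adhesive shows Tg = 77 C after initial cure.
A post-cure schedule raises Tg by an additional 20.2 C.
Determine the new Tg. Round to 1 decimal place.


New Tg = 77 + 20.2
= 97.2 C

97.2


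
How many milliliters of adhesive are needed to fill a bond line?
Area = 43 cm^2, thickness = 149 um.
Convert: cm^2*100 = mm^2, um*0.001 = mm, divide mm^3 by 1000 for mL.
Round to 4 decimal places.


= (43 * 100) * (149 * 0.001) / 1000
= 0.6407 mL

0.6407


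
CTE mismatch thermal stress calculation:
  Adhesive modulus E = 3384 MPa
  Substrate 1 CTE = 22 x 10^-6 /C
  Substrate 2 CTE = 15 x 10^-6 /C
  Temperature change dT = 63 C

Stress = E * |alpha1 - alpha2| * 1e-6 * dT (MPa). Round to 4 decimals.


delta_alpha = |22 - 15| = 7 x 10^-6/C
Stress = 3384 * 7e-6 * 63
= 1.4923 MPa

1.4923


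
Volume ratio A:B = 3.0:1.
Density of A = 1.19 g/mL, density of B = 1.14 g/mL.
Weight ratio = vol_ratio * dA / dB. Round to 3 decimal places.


Wt ratio = 3.0 * 1.19 / 1.14
= 3.132

3.132


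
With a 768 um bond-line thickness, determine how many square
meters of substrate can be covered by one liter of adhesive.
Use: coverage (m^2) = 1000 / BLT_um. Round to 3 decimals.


Coverage = 1000 / 768 = 1.302 m^2

1.302


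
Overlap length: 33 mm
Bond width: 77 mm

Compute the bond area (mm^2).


Bond area = 33 * 77 = 2541 mm^2

2541


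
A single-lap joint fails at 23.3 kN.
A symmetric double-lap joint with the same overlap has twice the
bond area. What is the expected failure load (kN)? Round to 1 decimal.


Double-lap load = 2 * 23.3 = 46.6 kN

46.6


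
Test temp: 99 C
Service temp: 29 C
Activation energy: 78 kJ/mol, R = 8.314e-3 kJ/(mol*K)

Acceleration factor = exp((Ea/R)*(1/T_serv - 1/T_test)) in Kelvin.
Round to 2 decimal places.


AF = exp((78/0.008314)*(1/302.15 - 1/372.15))
= 343.91

343.91


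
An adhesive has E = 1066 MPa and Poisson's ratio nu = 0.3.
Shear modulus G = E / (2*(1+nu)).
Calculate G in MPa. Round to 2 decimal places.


G = 1066 / (2*(1+0.3))
= 1066 / 2.60
= 410.00 MPa

410.00


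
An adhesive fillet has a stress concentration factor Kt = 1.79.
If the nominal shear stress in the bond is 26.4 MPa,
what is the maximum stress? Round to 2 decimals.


Max stress = 26.4 * 1.79 = 47.26 MPa

47.26


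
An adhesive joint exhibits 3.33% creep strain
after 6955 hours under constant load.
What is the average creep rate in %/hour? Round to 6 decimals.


Creep rate = strain / time
= 3.33 / 6955
= 0.000479 %/h

0.000479


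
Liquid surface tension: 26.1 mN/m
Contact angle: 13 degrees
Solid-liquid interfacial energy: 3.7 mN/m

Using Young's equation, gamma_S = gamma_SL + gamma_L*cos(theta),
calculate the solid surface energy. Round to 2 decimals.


gamma_S = 3.7 + 26.1 * cos(13)
= 29.13 mN/m

29.13


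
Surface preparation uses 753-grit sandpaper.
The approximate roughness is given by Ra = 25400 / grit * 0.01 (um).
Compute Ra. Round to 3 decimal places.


Ra = 25400 / 753 * 0.01
= 254 / 753
= 0.337 um

0.337


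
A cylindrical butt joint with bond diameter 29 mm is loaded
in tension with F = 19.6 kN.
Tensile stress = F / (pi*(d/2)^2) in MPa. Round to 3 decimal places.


Area = pi * (29/2)^2 = 660.5199 mm^2
Stress = 19.6*1000 / 660.5199
= 29.674 MPa

29.674


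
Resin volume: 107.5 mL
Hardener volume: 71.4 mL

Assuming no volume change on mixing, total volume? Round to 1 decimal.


V_total = 107.5 + 71.4 = 178.9 mL

178.9


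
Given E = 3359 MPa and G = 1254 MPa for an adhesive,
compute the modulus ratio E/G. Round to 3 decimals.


E/G ratio = 3359 / 1254 = 2.679

2.679


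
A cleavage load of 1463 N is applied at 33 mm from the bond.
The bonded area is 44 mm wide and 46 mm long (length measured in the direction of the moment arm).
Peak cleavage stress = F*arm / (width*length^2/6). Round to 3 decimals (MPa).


Moment = 1463 * 33 = 48279 N*mm
Section modulus = 44 * 2116 / 6 = 93104 / 6 mm^3
Stress = 48279 / (93104 / 6) = 289674 / 93104
= 3.111 MPa

3.111


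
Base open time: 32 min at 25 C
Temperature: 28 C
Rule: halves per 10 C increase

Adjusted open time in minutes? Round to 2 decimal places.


Acceleration = 2^((28-25)/10) = 1.2311
Open time = 32 / 1.2311 = 25.99 min

25.99


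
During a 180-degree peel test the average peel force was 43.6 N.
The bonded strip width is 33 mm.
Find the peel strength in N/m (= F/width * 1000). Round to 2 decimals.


Peel strength = F/width * 1000
= 43.6 / 33 * 1000
= 1321.21 N/m

1321.21


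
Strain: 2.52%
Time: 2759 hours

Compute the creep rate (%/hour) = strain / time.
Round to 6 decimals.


Creep rate = 2.52 / 2759
= 0.000913 %/h

0.000913


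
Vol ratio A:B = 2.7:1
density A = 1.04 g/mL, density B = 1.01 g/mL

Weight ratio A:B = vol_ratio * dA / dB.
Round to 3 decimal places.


Weight ratio = 2.7 * 1.04 / 1.01
= 2.780

2.780


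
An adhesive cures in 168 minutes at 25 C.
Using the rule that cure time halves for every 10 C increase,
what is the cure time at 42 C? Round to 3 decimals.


Factor = 2^((42 - 25) / 10) = 3.2490
Cure time = 168 / 3.2490
= 51.708 minutes

51.708


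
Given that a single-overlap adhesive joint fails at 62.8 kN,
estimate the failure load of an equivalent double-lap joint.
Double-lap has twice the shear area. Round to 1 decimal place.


Double-lap factor = 2
Expected load = 62.8 * 2 = 125.6 kN

125.6


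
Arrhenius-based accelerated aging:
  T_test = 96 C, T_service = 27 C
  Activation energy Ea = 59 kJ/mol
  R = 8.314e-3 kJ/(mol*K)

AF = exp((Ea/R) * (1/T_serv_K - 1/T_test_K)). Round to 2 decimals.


T_test_K = 369.15, T_serv_K = 300.15
AF = exp((59/8.314e-3) * (1/300.15 - 1/369.15))
= 83.04

83.04


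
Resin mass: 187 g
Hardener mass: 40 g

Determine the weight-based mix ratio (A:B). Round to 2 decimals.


Ratio = 187 / 40 = 4.68

4.68


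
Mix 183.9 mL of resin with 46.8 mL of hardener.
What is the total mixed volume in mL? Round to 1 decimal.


Total = 183.9 + 46.8 = 230.7 mL

230.7


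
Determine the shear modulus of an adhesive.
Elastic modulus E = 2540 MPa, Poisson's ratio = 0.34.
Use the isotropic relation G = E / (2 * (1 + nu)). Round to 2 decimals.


G = 2540 / (2*(1+0.34)) = 2540 / 2.68
= 947.76 MPa

947.76


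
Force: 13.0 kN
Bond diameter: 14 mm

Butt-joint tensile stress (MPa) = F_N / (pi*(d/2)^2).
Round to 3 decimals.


F_N = 13.0 * 1000 = 13000.0 N
A = pi*(7.0)^2 = 153.9380 mm^2
stress = 13000.0 / 153.9380 = 84.450 MPa

84.450


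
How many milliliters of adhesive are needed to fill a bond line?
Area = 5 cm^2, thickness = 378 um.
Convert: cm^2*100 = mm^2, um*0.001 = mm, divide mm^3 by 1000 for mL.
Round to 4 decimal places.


= (5 * 100) * (378 * 0.001) / 1000
= 0.1890 mL

0.1890


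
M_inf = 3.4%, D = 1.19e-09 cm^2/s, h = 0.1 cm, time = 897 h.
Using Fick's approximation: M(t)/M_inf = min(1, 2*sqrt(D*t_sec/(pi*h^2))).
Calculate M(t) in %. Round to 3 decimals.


t = 3229200 s
ratio = min(1, 2*sqrt(1.19e-09*3229200/(pi*0.0100)))
= 0.699481
M(t) = 3.4 * 0.699481 = 2.378%

2.378


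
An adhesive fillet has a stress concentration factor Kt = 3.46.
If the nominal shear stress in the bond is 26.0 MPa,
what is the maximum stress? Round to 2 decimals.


Max stress = 26.0 * 3.46 = 89.96 MPa

89.96


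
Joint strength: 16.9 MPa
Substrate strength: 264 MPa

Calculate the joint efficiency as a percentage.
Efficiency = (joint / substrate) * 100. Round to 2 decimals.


Efficiency = (16.9 / 264) * 100 = 6.40%

6.40


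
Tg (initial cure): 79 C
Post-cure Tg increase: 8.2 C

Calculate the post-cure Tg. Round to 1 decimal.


Post-cure Tg = 79 + 8.2 = 87.2 C

87.2


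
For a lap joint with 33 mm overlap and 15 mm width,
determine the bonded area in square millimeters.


Area = 33 * 15 = 495 mm^2

495


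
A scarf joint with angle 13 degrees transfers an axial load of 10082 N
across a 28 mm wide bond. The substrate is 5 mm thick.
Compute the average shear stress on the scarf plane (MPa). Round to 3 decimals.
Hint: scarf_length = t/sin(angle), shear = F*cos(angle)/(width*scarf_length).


scarf_length = 5 / sin(13 deg) = 22.2271 mm
cos(13 deg) = 0.974370
shear stress = 10082 * 0.974370 / (28 * 22.2271)
= 15.784 MPa

15.784


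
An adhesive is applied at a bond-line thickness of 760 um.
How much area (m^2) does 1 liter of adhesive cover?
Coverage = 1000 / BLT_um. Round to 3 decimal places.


Coverage = 1000 / 760 = 1.316 m^2

1.316


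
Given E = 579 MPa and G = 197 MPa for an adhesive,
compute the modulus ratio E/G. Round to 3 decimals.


E/G ratio = 579 / 197 = 2.939

2.939


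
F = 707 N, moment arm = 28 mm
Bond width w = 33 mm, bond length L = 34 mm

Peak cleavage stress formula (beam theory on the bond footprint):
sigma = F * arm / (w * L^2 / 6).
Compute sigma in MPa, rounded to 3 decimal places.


sigma = (707 * 28) / (33 * 1156 / 6)
= 19796 * 6 / 38148
= 118776 / 38148
= 3.114 MPa

3.114


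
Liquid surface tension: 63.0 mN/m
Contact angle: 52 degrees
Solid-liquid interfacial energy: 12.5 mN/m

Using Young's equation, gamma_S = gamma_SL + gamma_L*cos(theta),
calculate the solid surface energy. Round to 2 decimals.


gamma_S = 12.5 + 63.0 * cos(52)
= 51.29 mN/m

51.29


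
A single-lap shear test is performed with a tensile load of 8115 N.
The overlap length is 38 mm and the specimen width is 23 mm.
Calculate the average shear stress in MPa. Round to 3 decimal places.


Shear stress = F / (overlap * width)
= 8115 / (38 * 23)
= 8115 / 874
= 9.285 MPa

9.285


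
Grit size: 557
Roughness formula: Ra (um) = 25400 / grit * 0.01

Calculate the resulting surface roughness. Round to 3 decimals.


Ra = 25400 / 557 * 0.01
= 0.456 um

0.456


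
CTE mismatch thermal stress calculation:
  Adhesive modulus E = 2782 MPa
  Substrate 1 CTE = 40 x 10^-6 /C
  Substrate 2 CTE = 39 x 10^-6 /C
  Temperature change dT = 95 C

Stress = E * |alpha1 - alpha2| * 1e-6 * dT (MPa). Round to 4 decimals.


delta_alpha = |40 - 39| = 1 x 10^-6/C
Stress = 2782 * 1e-6 * 95
= 0.2643 MPa

0.2643


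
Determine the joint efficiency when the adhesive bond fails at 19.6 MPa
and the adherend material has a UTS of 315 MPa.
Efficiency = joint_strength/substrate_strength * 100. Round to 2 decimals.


Joint efficiency = 19.6 / 315 * 100
= 6.22%

6.22


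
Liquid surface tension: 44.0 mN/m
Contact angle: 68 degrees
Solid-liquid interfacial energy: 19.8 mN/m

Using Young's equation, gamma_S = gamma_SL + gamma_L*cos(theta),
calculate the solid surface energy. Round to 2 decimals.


gamma_S = 19.8 + 44.0 * cos(68)
= 36.28 mN/m

36.28


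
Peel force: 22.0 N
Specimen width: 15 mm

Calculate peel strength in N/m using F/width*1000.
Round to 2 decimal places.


Peel strength = 22.0 / 15 * 1000 = 1466.67 N/m

1466.67


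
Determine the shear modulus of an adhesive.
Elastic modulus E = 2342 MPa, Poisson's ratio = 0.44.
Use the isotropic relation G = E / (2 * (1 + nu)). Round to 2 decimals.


G = 2342 / (2*(1+0.44)) = 2342 / 2.88
= 813.19 MPa

813.19


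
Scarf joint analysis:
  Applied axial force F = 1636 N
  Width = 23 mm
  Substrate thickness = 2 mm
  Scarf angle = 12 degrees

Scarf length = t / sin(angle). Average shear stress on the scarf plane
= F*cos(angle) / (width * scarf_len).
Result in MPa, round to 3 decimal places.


Scarf length = 2 / sin(12 deg) = 9.6195 mm
cos(12 deg) = 0.978148
Shear = 1636 * 0.978148 / (23 * 9.6195)
= 7.233 MPa

7.233


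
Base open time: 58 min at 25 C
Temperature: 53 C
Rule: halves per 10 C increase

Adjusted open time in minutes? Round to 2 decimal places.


Acceleration = 2^((53-25)/10) = 6.9644
Open time = 58 / 6.9644 = 8.33 min

8.33


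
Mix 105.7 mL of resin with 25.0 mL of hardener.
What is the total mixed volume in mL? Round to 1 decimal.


Total = 105.7 + 25.0 = 130.7 mL

130.7


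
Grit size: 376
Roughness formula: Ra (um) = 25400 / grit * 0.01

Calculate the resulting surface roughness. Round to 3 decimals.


Ra = 25400 / 376 * 0.01
= 0.676 um

0.676


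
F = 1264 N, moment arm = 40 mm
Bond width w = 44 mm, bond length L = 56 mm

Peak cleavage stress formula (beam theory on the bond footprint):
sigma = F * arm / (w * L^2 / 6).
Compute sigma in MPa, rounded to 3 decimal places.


sigma = (1264 * 40) / (44 * 3136 / 6)
= 50560 * 6 / 137984
= 303360 / 137984
= 2.199 MPa

2.199


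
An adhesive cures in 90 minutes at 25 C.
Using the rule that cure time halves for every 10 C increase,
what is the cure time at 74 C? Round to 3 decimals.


Factor = 2^((74 - 25) / 10) = 29.8571
Cure time = 90 / 29.8571
= 3.014 minutes

3.014


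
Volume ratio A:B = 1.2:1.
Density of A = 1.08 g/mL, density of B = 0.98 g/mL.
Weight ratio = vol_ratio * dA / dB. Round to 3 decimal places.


Wt ratio = 1.2 * 1.08 / 0.98
= 1.322

1.322


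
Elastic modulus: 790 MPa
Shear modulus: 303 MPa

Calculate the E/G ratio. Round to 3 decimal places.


E / G = 790 / 303 = 2.607

2.607


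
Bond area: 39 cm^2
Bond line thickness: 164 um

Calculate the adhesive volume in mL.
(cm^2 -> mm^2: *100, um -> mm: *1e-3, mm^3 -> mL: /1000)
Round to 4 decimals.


V = 39*100 * 164*1e-3 / 1000
= 0.6396 mL

0.6396


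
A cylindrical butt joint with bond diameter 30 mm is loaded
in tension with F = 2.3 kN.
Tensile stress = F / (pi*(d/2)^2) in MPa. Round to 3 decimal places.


Area = pi * (30/2)^2 = 706.8583 mm^2
Stress = 2.3*1000 / 706.8583
= 3.254 MPa

3.254


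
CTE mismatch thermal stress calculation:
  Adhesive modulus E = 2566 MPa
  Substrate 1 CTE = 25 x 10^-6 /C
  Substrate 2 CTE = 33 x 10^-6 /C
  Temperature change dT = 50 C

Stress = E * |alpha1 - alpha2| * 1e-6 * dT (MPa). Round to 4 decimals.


delta_alpha = |25 - 33| = 8 x 10^-6/C
Stress = 2566 * 8e-6 * 50
= 1.0264 MPa

1.0264


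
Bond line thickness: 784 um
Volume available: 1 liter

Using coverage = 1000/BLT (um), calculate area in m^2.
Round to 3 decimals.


1 L = 1e6 mm^3, thickness = 784 um = 0.784 mm
Area = 1e6 / 0.784 mm^2 = (1e6 / 0.784) / 1e6 m^2 = 1000 / 784 m^2
= 1.276 m^2

1.276


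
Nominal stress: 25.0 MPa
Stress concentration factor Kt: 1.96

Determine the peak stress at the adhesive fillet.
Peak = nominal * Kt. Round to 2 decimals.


Peak stress = 25.0 * 1.96
= 49.00 MPa

49.00


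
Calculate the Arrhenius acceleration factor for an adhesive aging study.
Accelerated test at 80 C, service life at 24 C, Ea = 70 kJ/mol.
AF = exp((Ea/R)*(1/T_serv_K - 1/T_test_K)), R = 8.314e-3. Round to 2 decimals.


T_test = 353.15 K, T_serv = 297.15 K
Ea/R = 70 / 0.008314 = 8419.53
AF = exp(8419.53 * (1/297.15 - 1/353.15))
= 89.39

89.39


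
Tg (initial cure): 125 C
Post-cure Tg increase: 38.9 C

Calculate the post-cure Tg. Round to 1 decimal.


Post-cure Tg = 125 + 38.9 = 163.9 C

163.9


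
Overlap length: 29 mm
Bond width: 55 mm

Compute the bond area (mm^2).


Bond area = 29 * 55 = 1595 mm^2

1595


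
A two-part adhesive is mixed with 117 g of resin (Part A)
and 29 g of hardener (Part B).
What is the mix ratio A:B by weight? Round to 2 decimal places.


Mix ratio = mass_A / mass_B
= 117 / 29
= 4.03

4.03


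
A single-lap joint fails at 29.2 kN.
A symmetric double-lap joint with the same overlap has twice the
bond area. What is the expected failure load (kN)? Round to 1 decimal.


Double-lap load = 2 * 29.2 = 58.4 kN

58.4


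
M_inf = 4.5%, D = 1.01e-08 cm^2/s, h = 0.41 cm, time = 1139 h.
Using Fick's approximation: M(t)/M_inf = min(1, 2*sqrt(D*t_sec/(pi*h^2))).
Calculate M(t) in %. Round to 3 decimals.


t = 4100400 s
ratio = min(1, 2*sqrt(1.01e-08*4100400/(pi*0.1681)))
= 0.560073
M(t) = 4.5 * 0.560073 = 2.520%

2.520


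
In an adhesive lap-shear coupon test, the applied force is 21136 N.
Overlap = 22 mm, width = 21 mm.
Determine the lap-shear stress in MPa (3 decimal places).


stress = F / (overlap * width)
= 21136 / (22 * 21)
= 45.749 MPa

45.749


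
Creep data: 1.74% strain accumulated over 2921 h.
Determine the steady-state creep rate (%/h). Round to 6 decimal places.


Rate = 1.74 / 2921 = 0.000596 %/h

0.000596


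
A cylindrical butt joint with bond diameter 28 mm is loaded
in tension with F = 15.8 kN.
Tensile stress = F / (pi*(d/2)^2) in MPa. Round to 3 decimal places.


Area = pi * (28/2)^2 = 615.7522 mm^2
Stress = 15.8*1000 / 615.7522
= 25.660 MPa

25.660


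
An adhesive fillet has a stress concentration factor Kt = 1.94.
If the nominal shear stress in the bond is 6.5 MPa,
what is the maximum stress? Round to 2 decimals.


Max stress = 6.5 * 1.94 = 12.61 MPa

12.61


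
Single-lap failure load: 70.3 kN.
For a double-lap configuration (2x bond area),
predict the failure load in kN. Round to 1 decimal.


Failure load = 70.3 * 2 = 140.6 kN

140.6


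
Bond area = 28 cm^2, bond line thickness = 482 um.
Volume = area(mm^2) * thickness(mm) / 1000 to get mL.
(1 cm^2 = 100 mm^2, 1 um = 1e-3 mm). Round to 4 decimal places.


area_mm2 = 28 * 100 = 2800
blt_mm = 482 * 1e-3 = 0.482
vol_mm3 = 2800 * 0.482 = 1349.6
vol_mL = 1349.6 / 1000 = 1.3496 mL

1.3496


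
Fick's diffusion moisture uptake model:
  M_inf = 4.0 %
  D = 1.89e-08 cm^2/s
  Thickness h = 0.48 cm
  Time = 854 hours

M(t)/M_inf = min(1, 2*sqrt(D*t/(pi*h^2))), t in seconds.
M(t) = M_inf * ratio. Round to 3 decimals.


t_sec = 854 * 3600 = 3074400
ratio = 2*sqrt(1.89e-08*3074400/(pi*0.48^2))
= min(1, 0.566663)
= 0.566663
M(t) = 4.0 * 0.566663 = 2.267 %

2.267


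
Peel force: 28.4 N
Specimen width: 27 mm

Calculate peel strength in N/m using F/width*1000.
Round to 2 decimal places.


Peel strength = 28.4 / 27 * 1000 = 1051.85 N/m

1051.85


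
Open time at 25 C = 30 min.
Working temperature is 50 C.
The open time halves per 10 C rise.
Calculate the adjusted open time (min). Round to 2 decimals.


factor = 2^((50 - 25) / 10) = 5.6569
ot = 30 / 5.6569 = 5.30 min

5.30


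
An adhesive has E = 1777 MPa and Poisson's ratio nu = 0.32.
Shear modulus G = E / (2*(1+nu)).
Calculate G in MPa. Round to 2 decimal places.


G = 1777 / (2*(1+0.32))
= 1777 / 2.64
= 673.11 MPa

673.11


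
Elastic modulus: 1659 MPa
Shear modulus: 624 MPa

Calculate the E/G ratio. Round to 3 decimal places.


E / G = 1659 / 624 = 2.659

2.659


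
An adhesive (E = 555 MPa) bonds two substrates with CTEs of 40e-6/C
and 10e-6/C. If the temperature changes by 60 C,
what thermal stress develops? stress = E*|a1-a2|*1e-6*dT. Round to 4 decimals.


Stress = 555 * |40 - 10| * 1e-6 * 60
= 0.9990 MPa

0.9990


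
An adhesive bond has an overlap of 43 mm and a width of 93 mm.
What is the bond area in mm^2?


Bond area = overlap * width
= 43 * 93
= 3999 mm^2

3999


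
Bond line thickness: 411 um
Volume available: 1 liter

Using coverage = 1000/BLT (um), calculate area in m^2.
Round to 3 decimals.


1 L = 1e6 mm^3, thickness = 411 um = 0.411 mm
Area = 1e6 / 0.411 mm^2 = (1e6 / 0.411) / 1e6 m^2 = 1000 / 411 m^2
= 2.433 m^2

2.433


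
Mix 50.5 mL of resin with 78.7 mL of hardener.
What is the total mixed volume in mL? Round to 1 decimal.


Total = 50.5 + 78.7 = 129.2 mL

129.2


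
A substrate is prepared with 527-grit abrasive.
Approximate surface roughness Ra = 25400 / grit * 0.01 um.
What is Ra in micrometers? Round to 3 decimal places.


Ra = 25400 / 527 * 0.01 = 0.482 um

0.482


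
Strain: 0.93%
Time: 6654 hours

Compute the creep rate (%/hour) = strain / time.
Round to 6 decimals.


Creep rate = 0.93 / 6654
= 0.000140 %/h

0.000140


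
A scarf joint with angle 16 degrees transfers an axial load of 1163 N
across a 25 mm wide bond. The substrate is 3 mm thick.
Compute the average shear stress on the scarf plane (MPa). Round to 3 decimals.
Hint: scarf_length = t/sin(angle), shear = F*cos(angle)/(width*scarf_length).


scarf_length = 3 / sin(16 deg) = 10.8839 mm
cos(16 deg) = 0.961262
shear stress = 1163 * 0.961262 / (25 * 10.8839)
= 4.109 MPa

4.109


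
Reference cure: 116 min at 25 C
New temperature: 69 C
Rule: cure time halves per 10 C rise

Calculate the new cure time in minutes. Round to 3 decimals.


factor = 2^((69-25)/10) = 21.1121
t_new = 116 / 21.1121 = 5.494 min

5.494


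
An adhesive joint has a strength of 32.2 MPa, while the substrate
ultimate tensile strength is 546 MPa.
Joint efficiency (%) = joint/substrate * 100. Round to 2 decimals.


Efficiency = 32.2 / 546 * 100
= 5.90%

5.90


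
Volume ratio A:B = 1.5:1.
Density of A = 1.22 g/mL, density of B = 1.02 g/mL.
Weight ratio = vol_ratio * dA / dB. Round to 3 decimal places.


Wt ratio = 1.5 * 1.22 / 1.02
= 1.794

1.794


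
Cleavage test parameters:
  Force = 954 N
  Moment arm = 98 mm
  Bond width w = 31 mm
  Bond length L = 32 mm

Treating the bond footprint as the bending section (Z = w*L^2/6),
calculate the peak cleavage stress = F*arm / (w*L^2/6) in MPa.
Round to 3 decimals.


M = 954 * 98 = 93492 N*mm
Z = 31 * 32^2 / 6 = 31744 / 6 mm^3
sigma = M / Z = 6 * 93492 / 31744 = 560952 / 31744
= 17.671 MPa

17.671


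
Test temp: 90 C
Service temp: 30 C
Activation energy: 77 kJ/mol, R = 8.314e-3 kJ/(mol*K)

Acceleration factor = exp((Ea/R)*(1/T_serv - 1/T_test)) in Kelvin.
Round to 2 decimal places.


AF = exp((77/0.008314)*(1/303.15 - 1/363.15))
= 155.65

155.65


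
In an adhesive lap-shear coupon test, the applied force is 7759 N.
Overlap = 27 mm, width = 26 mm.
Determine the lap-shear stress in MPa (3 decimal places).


stress = F / (overlap * width)
= 7759 / (27 * 26)
= 11.053 MPa

11.053


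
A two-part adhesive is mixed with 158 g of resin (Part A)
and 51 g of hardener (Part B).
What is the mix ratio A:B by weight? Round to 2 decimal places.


Mix ratio = mass_A / mass_B
= 158 / 51
= 3.10

3.10


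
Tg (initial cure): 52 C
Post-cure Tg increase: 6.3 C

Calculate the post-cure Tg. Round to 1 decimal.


Post-cure Tg = 52 + 6.3 = 58.3 C

58.3


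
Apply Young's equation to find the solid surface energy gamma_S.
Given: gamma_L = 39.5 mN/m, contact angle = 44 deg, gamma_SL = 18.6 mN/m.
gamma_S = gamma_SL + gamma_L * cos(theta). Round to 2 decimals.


theta_rad = 44 * pi/180 = 0.767945
gamma_S = 18.6 + 39.5 * cos(0.767945)
= 47.01 mN/m

47.01


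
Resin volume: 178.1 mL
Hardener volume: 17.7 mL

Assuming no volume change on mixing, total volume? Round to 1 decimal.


V_total = 178.1 + 17.7 = 195.8 mL

195.8


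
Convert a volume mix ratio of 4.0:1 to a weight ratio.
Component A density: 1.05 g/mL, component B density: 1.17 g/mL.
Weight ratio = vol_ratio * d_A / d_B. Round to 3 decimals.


= 4.0 * 1.05 / 1.17 = 3.590

3.590


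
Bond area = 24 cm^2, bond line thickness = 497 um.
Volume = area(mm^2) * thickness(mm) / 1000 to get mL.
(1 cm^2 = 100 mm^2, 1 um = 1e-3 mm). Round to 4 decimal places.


area_mm2 = 24 * 100 = 2400
blt_mm = 497 * 1e-3 = 0.497
vol_mm3 = 2400 * 0.497 = 1192.8
vol_mL = 1192.8 / 1000 = 1.1928 mL

1.1928


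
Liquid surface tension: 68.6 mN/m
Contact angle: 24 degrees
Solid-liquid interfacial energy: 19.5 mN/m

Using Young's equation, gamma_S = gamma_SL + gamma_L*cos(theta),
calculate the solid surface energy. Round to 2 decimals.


gamma_S = 19.5 + 68.6 * cos(24)
= 82.17 mN/m

82.17


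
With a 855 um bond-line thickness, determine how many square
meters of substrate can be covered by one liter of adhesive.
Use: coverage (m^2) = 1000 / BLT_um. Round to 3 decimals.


Coverage = 1000 / 855 = 1.170 m^2

1.170


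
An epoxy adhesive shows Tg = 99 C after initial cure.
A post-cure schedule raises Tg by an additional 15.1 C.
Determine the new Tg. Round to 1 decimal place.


New Tg = 99 + 15.1
= 114.1 C

114.1


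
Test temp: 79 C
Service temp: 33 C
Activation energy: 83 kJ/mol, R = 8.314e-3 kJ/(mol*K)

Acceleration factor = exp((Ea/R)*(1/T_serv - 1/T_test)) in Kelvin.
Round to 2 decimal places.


AF = exp((83/0.008314)*(1/306.15 - 1/352.15))
= 70.78

70.78


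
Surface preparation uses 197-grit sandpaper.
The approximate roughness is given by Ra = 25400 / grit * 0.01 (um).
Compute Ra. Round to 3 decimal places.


Ra = 25400 / 197 * 0.01
= 254 / 197
= 1.289 um

1.289


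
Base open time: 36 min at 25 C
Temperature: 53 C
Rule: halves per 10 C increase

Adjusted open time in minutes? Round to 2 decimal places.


Acceleration = 2^((53-25)/10) = 6.9644
Open time = 36 / 6.9644 = 5.17 min

5.17


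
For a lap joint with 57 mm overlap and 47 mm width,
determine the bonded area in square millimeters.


Area = 57 * 47 = 2679 mm^2

2679


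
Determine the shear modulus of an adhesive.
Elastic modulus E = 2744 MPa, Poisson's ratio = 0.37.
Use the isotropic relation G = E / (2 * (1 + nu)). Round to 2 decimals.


G = 2744 / (2*(1+0.37)) = 2744 / 2.74
= 1001.46 MPa

1001.46


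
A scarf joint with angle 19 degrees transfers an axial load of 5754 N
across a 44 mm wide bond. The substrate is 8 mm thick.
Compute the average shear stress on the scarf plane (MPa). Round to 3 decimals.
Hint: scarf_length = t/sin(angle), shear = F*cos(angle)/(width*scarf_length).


scarf_length = 8 / sin(19 deg) = 24.5724 mm
cos(19 deg) = 0.945519
shear stress = 5754 * 0.945519 / (44 * 24.5724)
= 5.032 MPa

5.032


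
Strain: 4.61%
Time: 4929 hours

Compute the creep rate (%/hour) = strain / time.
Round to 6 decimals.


Creep rate = 4.61 / 4929
= 0.000935 %/h

0.000935


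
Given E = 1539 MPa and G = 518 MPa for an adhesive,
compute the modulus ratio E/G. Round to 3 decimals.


E/G ratio = 1539 / 518 = 2.971

2.971


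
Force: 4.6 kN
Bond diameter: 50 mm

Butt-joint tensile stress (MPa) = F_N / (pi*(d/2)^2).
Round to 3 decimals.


F_N = 4.6 * 1000 = 4600.0 N
A = pi*(25.0)^2 = 1963.4954 mm^2
stress = 4600.0 / 1963.4954 = 2.343 MPa

2.343


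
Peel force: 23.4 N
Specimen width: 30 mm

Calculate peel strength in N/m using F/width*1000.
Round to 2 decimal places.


Peel strength = 23.4 / 30 * 1000 = 780.00 N/m

780.00


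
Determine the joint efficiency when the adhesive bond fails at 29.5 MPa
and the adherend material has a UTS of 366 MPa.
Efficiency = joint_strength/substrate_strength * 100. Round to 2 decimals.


Joint efficiency = 29.5 / 366 * 100
= 8.06%

8.06


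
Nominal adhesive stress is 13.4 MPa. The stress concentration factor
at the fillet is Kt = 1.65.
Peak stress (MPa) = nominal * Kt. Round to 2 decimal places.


Peak = 13.4 * 1.65 = 22.11 MPa

22.11


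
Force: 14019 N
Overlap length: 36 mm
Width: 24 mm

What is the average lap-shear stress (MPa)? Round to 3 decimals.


Average shear stress = F / (overlap * width)
= 14019 / (36 * 24)
= 16.226 MPa

16.226


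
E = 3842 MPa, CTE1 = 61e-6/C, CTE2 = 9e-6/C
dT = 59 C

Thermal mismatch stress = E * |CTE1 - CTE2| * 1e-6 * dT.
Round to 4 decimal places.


= 3842 * 52e-6 * 59
= 11.7873 MPa

11.7873


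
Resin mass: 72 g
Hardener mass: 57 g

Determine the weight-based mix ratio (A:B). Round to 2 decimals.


Ratio = 72 / 57 = 1.26

1.26


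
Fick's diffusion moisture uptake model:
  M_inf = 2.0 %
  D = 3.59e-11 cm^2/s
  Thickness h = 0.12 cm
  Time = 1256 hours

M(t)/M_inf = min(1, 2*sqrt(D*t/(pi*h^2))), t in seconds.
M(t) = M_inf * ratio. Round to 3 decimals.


t_sec = 1256 * 3600 = 4521600
ratio = 2*sqrt(3.59e-11*4521600/(pi*0.12^2))
= min(1, 0.119803)
= 0.119803
M(t) = 2.0 * 0.119803 = 0.240 %

0.240


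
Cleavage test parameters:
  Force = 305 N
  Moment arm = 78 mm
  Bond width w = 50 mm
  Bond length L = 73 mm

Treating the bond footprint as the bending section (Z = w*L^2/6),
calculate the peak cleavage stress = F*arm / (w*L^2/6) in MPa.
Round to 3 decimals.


M = 305 * 78 = 23790 N*mm
Z = 50 * 73^2 / 6 = 266450 / 6 mm^3
sigma = M / Z = 6 * 23790 / 266450 = 142740 / 266450
= 0.536 MPa

0.536


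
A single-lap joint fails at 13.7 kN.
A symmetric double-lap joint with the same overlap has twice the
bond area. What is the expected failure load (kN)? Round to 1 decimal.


Double-lap load = 2 * 13.7 = 27.4 kN

27.4


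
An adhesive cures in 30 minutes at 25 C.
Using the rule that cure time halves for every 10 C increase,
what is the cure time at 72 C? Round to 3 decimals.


Factor = 2^((72 - 25) / 10) = 25.9921
Cure time = 30 / 25.9921
= 1.154 minutes

1.154


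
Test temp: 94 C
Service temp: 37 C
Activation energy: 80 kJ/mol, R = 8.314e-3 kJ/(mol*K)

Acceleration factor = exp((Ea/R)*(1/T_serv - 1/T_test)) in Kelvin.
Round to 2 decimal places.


AF = exp((80/0.008314)*(1/310.15 - 1/367.15))
= 123.54

123.54


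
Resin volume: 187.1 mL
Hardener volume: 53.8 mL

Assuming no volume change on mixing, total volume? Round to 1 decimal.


V_total = 187.1 + 53.8 = 240.9 mL

240.9


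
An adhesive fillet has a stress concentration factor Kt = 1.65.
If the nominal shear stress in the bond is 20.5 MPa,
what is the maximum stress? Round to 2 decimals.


Max stress = 20.5 * 1.65 = 33.83 MPa

33.83


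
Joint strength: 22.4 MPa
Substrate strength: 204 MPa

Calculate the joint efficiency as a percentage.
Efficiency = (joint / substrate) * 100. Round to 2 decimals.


Efficiency = (22.4 / 204) * 100 = 10.98%

10.98


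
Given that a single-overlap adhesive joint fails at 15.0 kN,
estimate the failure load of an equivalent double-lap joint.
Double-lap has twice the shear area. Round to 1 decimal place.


Double-lap factor = 2
Expected load = 15.0 * 2 = 30.0 kN

30.0


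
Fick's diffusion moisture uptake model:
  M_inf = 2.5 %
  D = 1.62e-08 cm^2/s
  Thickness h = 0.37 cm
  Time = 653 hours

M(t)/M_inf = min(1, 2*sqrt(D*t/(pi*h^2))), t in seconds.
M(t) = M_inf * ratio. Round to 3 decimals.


t_sec = 653 * 3600 = 2350800
ratio = 2*sqrt(1.62e-08*2350800/(pi*0.37^2))
= min(1, 0.595139)
= 0.595139
M(t) = 2.5 * 0.595139 = 1.488 %

1.488


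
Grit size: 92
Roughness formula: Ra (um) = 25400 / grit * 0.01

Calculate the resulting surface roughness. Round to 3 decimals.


Ra = 25400 / 92 * 0.01
= 2.761 um

2.761


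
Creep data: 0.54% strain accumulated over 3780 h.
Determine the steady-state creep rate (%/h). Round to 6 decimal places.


Rate = 0.54 / 3780 = 0.000143 %/h

0.000143


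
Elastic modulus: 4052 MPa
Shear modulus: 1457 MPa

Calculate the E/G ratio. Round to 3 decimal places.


E / G = 4052 / 1457 = 2.781

2.781


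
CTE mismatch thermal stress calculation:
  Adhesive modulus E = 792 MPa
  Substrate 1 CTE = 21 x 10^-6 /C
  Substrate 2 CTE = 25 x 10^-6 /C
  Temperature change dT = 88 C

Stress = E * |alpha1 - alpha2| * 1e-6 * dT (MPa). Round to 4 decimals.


delta_alpha = |21 - 25| = 4 x 10^-6/C
Stress = 792 * 4e-6 * 88
= 0.2788 MPa

0.2788


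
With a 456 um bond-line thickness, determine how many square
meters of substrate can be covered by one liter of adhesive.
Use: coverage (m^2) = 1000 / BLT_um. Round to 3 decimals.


Coverage = 1000 / 456 = 2.193 m^2

2.193


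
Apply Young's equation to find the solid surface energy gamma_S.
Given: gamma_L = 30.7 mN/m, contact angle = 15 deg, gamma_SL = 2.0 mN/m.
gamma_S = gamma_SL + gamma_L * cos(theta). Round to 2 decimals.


theta_rad = 15 * pi/180 = 0.261799
gamma_S = 2.0 + 30.7 * cos(0.261799)
= 31.65 mN/m

31.65


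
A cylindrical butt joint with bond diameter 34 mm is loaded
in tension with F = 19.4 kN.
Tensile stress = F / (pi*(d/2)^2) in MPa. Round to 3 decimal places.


Area = pi * (34/2)^2 = 907.9203 mm^2
Stress = 19.4*1000 / 907.9203
= 21.368 MPa

21.368


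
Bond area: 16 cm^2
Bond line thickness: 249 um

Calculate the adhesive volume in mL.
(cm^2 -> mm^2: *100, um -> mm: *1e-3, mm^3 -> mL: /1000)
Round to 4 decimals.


V = 16*100 * 249*1e-3 / 1000
= 0.3984 mL

0.3984


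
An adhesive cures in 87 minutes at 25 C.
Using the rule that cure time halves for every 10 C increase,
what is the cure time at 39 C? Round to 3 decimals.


Factor = 2^((39 - 25) / 10) = 2.6390
Cure time = 87 / 2.6390
= 32.967 minutes

32.967
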